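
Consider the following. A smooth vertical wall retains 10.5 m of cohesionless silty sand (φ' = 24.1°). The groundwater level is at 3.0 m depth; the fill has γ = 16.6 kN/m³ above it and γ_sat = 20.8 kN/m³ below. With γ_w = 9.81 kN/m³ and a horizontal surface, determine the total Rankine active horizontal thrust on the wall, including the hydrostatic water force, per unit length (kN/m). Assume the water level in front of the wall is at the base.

K_a = tan²(45° − φ/2) = 0.4201.
γ' = 20.8 − 9.81 = 10.99 kN/m³. Depth below WT = 7.5 m.
σ'_h at WT = K_a γ d_w = 20.92 kPa; at base = 20.92 + K_a γ' × 7.5 = 55.55 kPa.
P₁ (0–3.0 m) = ½×20.92×3.0 = 31.38. P₂ (3.0–10.5 m) = ½(20.92+55.55)×7.5 = 286.8.
P_w = ½ γ_w h₂² = 0.5×9.81×7.5² = 275.9. Total = 31.38+286.8+275.9 = 594.1 kN/m.

594 kN/m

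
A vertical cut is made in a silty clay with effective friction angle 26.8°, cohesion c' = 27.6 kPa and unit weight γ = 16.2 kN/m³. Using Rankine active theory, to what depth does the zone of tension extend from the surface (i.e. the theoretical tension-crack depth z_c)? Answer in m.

5.54 m

K_a = tan²(45° − 26.8°/2) = 0.3785; √K_a = 0.6152.
The active pressure is zero where K_a γ z = 2c√K_a, so z_c = 2c/(γ√K_a) = 2×27.6/(16.2×0.6152) = 5.539 m.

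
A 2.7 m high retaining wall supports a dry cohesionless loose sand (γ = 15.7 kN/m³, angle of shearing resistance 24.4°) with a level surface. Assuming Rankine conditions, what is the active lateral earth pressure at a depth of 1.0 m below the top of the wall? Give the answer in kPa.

6.52 kPa

K_a = (1 − sin φ)/(1 + sin φ) = 0.4153.
σ_h = K_a γ z = 0.4153 × 15.7 × 1.0 = 6.521 kPa.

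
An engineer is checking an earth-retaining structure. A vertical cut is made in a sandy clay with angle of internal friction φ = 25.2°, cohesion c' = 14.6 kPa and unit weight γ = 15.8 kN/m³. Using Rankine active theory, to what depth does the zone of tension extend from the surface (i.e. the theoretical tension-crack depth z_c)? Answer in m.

2.91 m

K_a = tan²(45° − 25.2°/2) = 0.4027; √K_a = 0.6346.
The active pressure is zero where K_a γ z = 2c√K_a, so z_c = 2c/(γ√K_a) = 2×14.6/(15.8×0.6346) = 2.912 m.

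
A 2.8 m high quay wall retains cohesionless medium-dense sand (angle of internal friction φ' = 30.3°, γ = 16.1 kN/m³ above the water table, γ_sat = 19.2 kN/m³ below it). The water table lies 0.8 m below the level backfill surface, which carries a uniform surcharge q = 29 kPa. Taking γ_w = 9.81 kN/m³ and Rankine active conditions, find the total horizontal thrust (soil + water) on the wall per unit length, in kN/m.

K_a = tan²(45° − φ/2) = 0.3293.
γ' = 19.2 − 9.81 = 9.390 kN/m³. h₂ = H − d_w = 2.0 m.
σ'_h: at surface K_a·q = 9.550; at WT K_a(q+γd_w) = 13.79; at base K_a(q+γd_w+γ'h₂) = 19.98 kPa.
P₁ = ½(9.550+13.79)×0.8 = 9.337; P₂ = ½(13.79+19.98)×2.0 = 33.77; P_w = ½γ_w h₂² = 19.62.
Total = 9.337+33.77+19.62 = 62.73 kN/m.

62.7 kN/m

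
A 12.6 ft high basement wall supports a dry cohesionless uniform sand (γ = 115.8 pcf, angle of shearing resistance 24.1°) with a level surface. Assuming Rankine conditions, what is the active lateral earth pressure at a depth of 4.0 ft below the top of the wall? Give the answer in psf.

195 psf

K_a = (1 − sin φ)/(1 + sin φ) = 0.4201.
σ_h = K_a γ z = 0.4201 × 115.8 × 4.0 = 194.6 psf.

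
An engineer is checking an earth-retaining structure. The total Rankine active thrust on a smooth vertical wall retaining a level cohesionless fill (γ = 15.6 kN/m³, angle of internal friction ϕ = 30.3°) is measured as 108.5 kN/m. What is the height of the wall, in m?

K_a = 0.3293. P_a = ½ K_a γ H² ⇒ H = √(2P_a/(K_a γ)).
H = √(2×108.5/(0.3293×15.6)) = 6.499 m.

6.50 m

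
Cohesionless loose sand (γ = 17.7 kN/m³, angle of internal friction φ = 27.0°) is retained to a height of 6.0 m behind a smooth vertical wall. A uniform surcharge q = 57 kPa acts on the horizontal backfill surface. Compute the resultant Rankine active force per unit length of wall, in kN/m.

K_a = tan²(45° − φ/2) = 0.3755.
Soil triangle: ½ K_a γ H² = 0.5×0.3755×17.7×6.0² = 119.6 kN/m.
Surcharge rectangle: K_a q H = 0.3755×57×6.0 = 128.4 kN/m.
Total = 119.6 + 128.4 = 248.1 kN/m.

248 kN/m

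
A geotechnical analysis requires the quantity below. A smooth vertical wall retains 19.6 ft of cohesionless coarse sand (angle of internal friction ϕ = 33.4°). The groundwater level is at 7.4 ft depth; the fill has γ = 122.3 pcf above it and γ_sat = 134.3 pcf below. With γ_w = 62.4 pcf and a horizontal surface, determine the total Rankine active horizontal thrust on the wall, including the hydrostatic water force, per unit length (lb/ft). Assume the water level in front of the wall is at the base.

10400 lb/ft

K_a = tan²(45° − φ/2) = 0.2899.
γ' = 134.3 − 62.4 = 71.90 pcf. Depth below WT = 12.2 ft.
σ'_h at WT = K_a γ d_w = 262.4 psf; at base = 262.4 + K_a γ' × 12.2 = 516.7 psf.
P₁ (0–7.4 ft) = ½×262.4×7.4 = 970.8. P₂ (7.4–19.6 ft) = ½(262.4+516.7)×12.2 = 4752.
P_w = ½ γ_w h₂² = 0.5×62.4×12.2² = 4644. Total = 970.8+4752+4644 = 10370 lb/ft.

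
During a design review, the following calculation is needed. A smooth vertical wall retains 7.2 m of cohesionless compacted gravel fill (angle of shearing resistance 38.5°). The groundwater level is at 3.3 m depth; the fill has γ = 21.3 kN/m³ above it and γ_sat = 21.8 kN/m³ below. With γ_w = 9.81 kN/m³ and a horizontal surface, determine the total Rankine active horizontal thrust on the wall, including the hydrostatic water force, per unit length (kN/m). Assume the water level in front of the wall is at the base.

K_a = tan²(45° − φ/2) = 0.2327.
γ' = 21.8 − 9.81 = 11.99 kN/m³. Depth below WT = 3.9 m.
σ'_h at WT = K_a γ d_w = 16.35 kPa; at base = 16.35 + K_a γ' × 3.9 = 27.23 kPa.
P₁ (0–3.3 m) = ½×16.35×3.3 = 26.98. P₂ (3.3–7.2 m) = ½(16.35+27.23)×3.9 = 84.99.
P_w = ½ γ_w h₂² = 0.5×9.81×3.9² = 74.61. Total = 26.98+84.99+74.61 = 186.6 kN/m.

187 kN/m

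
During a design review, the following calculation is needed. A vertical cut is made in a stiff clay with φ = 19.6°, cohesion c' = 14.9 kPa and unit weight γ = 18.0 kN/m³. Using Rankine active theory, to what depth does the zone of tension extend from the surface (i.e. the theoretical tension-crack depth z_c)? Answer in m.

2.35 m

K_a = tan²(45° − 19.6°/2) = 0.4976; √K_a = 0.7054.
The active pressure is zero where K_a γ z = 2c√K_a, so z_c = 2c/(γ√K_a) = 2×14.9/(18.0×0.7054) = 2.347 m.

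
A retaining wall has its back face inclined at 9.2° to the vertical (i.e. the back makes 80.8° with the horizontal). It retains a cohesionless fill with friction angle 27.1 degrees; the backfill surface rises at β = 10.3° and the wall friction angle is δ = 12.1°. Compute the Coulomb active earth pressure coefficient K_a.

0.479

K_a = sin²(α+φ) / [sin²α · sin(α−δ) · (1 + √{sin(φ+δ)sin(φ−β) / (sin(α−δ)sin(α+β))})²].
With α = 80.8°, φ = 27.1°, δ = 12.1°, β = 10.3°: K_a = 0.4791.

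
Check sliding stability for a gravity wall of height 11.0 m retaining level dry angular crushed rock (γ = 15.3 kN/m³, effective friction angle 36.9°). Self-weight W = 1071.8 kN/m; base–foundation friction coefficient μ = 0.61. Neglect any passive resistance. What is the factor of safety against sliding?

2.83

K_a = tan²(45° − 36.9°/2) = 0.2497.
P_a = ½K_aγH² = 0.5×0.2497×15.3×11.0² = 231.1 kN/m, acting at H/3 = 3.667 m above the base.
FS_sliding = μW / P_a = 0.61×1071.8 / 231.1 = 2.829.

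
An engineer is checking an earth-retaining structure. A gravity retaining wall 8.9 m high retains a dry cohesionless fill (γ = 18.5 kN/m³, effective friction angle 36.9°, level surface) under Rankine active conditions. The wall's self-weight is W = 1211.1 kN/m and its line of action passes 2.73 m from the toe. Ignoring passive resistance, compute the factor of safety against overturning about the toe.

6.09

K_a = tan²(45° − 36.9°/2) = 0.2497.
P_a = ½K_aγH² = 0.5×0.2497×18.5×8.9² = 182.9 kN/m, acting at H/3 = 2.967 m above the base.
Overturning moment M_o = P_a × H/3 = 182.9 × 2.967 = 542.7.
Resisting moment M_r = W × 2.73 = 1211.1 × 2.73 = 3306.
FS_overturning = M_r/M_o = 3306/542.7 = 6.092.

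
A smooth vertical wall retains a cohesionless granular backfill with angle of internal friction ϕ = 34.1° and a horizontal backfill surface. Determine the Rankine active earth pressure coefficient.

K_a = tan²(45° − φ/2) = tan²(27.95°) = 0.2815.

0.282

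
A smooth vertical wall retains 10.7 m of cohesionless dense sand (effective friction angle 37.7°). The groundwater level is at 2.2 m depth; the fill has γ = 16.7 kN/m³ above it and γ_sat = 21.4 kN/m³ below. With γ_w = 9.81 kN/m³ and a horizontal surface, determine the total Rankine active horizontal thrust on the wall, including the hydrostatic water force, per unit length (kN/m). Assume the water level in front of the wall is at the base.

540 kN/m

K_a = tan²(45° − φ/2) = 0.2411.
γ' = 21.4 − 9.81 = 11.59 kN/m³. Depth below WT = 8.5 m.
σ'_h at WT = K_a γ d_w = 8.857 kPa; at base = 8.857 + K_a γ' × 8.5 = 32.60 kPa.
P₁ (0–2.2 m) = ½×8.857×2.2 = 9.742. P₂ (2.2–10.7 m) = ½(8.857+32.60)×8.5 = 176.2.
P_w = ½ γ_w h₂² = 0.5×9.81×8.5² = 354.4. Total = 9.742+176.2+354.4 = 540.3 kN/m.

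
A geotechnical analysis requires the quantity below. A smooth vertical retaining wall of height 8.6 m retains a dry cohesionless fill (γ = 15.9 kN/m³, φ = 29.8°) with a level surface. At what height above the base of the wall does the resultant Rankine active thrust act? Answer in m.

2.87 m

K_a = 0.3360.
The pressure distribution is triangular, so the resultant acts at H/3 above the base = 8.6/3 = 2.867 m.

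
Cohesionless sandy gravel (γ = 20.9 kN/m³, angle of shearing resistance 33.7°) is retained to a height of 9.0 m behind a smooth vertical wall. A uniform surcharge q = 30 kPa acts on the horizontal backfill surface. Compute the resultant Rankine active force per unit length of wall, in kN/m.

K_a = tan²(45° − φ/2) = 0.2863.
Soil triangle: ½ K_a γ H² = 0.5×0.2863×20.9×9.0² = 242.3 kN/m.
Surcharge rectangle: K_a q H = 0.2863×30×9.0 = 77.30 kN/m.
Total = 242.3 + 77.30 = 319.6 kN/m.

320 kN/m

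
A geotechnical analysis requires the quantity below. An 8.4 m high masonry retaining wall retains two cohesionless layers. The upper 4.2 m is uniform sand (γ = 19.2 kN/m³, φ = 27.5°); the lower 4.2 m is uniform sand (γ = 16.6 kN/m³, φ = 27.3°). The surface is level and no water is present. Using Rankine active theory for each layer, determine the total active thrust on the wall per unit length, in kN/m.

K_a1 = tan²(45°−27.5°/2) = 0.3682; K_a2 = tan²(45°−27.3°/2) = 0.3711.
Layer 1: σ at base = K_a1 γ₁ h₁ = 29.69 kPa; P₁ = ½×29.69×4.2 = 62.36.
Layer 2: σ_v at top = γ₁h₁ = 80.64; σ_h top = K_a2×80.64 = 29.93; σ_h base = K_a2×(80.64+16.6×4.2) = 55.80.
P₂ = ½(29.93+55.80)×4.2 = 180.0. Total P_a = 62.36+180.0 = 242.4 kN/m.

242 kN/m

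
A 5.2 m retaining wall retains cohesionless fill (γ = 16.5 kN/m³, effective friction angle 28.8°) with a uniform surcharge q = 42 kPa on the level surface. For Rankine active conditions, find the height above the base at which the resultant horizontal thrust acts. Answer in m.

K_a = 0.3498.
Triangular part P₁ = ½K_aγH² = 78.02 at H/3 = 1.733 m; rectangular part P₂ = K_a q H = 76.39 at H/2 = 2.600 m.
ȳ = (P₁·1.733 + P₂·2.600)/(P₁+P₂) = 2.162 m.

2.16 m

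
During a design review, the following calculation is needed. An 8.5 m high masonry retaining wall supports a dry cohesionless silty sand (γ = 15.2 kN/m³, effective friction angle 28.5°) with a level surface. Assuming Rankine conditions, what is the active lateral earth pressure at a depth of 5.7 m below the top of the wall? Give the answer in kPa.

K_a = (1 − sin φ)/(1 + sin φ) = 0.3540.
σ_h = K_a γ z = 0.3540 × 15.2 × 5.7 = 30.67 kPa.

30.7 kPa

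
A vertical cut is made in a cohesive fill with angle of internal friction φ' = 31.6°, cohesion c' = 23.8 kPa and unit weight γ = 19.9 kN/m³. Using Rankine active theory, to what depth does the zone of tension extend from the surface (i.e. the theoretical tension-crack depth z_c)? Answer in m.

K_a = tan²(45° − 31.6°/2) = 0.3123; √K_a = 0.5589.
The active pressure is zero where K_a γ z = 2c√K_a, so z_c = 2c/(γ√K_a) = 2×23.8/(19.9×0.5589) = 4.280 m.

4.28 m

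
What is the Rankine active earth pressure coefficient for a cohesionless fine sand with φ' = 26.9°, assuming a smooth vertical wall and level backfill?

K_a = tan²(45° − φ/2) = tan²(31.55°) = 0.3770.

0.377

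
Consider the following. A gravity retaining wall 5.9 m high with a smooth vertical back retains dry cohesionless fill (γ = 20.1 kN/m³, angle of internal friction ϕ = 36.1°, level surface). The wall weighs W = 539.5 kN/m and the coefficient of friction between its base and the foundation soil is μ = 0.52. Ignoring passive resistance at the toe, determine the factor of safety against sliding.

3.10

K_a = tan²(45° − 36.1°/2) = 0.2585.
P_a = ½K_aγH² = 0.5×0.2585×20.1×5.9² = 90.43 kN/m, acting at H/3 = 1.967 m above the base.
FS_sliding = μW / P_a = 0.52×539.5 / 90.43 = 3.102.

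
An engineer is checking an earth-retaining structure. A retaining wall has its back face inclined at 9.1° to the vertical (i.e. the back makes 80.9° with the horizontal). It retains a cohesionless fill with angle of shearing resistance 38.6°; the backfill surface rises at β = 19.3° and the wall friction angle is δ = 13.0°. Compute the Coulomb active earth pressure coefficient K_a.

K_a = sin²(α+φ) / [sin²α · sin(α−δ) · (1 + √{sin(φ+δ)sin(φ−β) / (sin(α−δ)sin(α+β))})²].
With α = 80.9°, φ = 38.6°, δ = 13.0°, β = 19.3°: K_a = 0.3568.

0.357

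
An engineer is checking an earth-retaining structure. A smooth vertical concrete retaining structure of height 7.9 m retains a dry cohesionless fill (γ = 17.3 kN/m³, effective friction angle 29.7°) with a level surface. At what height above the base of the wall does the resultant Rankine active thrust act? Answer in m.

2.63 m

K_a = 0.3374.
The pressure distribution is triangular, so the resultant acts at H/3 above the base = 7.9/3 = 2.633 m.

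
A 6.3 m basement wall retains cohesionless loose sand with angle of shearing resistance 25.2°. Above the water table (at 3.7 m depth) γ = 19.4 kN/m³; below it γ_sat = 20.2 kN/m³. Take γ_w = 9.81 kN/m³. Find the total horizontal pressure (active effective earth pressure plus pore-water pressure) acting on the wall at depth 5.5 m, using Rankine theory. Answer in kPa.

54.1 kPa

K_a = (1 − sin φ)/(1 + sin φ) = 0.4027.
γ' = 20.2 − 9.81 = 10.39 kN/m³.
Effective vertical stress at 5.5 m: σ'_v = 19.4×3.7 + 10.39×1.80 = 90.48 kPa.
σ'_h = K_a σ'_v = 0.4027 × 90.48 = 36.44 kPa; u = γ_w × 1.80 = 17.66 kPa.
Total σ_h = 36.44 + 17.66 = 54.10 kPa.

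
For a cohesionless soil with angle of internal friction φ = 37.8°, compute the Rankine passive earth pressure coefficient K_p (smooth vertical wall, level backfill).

K_p = (1 + sin φ)/(1 − sin φ) = tan²(45° + 37.8°/2) = 4.167.

4.17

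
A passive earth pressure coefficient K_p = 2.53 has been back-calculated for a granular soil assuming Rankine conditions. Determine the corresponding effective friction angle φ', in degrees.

K_p = (1+sin φ)/(1−sin φ) ⇒ sin φ = (K_p − 1)/(K_p + 1) = 0.4334.
φ = arcsin(0.4334) = 25.69°.

25.7°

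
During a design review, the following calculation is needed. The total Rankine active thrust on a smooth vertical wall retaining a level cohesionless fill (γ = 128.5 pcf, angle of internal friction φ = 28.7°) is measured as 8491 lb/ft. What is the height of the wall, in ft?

19.4 ft

K_a = 0.3511. P_a = ½ K_a γ H² ⇒ H = √(2P_a/(K_a γ)).
H = √(2×8491/(0.3511×128.5)) = 19.40 ft.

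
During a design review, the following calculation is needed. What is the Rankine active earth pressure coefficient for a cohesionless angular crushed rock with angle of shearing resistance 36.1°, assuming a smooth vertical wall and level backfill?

0.258

K_a = (1 − sin φ)/(1 + sin φ) = (1 − sin 36.1°)/(1 + sin 36.1°) = 0.2585.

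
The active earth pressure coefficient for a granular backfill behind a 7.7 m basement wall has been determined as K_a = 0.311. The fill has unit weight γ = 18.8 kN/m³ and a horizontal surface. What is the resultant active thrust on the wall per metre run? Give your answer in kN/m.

P = ½ K_a γ H² = 0.5 × 0.311 × 18.8 × 7.7² = 173.3 kN/m.

173 kN/m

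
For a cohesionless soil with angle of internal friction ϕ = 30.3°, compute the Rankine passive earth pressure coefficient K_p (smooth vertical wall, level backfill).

3.04

K_p = (1 + sin φ)/(1 − sin φ) = tan²(45° + 30.3°/2) = 3.037.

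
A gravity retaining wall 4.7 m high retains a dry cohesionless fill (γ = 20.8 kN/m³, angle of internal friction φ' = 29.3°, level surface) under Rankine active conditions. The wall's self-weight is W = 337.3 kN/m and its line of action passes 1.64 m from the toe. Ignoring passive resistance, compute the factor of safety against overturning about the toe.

K_a = tan²(45° − 29.3°/2) = 0.3428.
P_a = ½K_aγH² = 0.5×0.3428×20.8×4.7² = 78.76 kN/m, acting at H/3 = 1.567 m above the base.
Overturning moment M_o = P_a × H/3 = 78.76 × 1.567 = 123.4.
Resisting moment M_r = W × 1.64 = 337.3 × 1.64 = 553.2.
FS_overturning = M_r/M_o = 553.2/123.4 = 4.483.

4.48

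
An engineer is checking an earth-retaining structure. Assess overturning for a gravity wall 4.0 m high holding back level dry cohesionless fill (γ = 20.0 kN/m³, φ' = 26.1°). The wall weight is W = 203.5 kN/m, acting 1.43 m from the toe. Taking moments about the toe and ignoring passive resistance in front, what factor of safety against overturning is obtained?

K_a = tan²(45° − 26.1°/2) = 0.3889.
P_a = ½K_aγH² = 0.5×0.3889×20.0×4.0² = 62.23 kN/m, acting at H/3 = 1.333 m above the base.
Overturning moment M_o = P_a × H/3 = 62.23 × 1.333 = 82.98.
Resisting moment M_r = W × 1.43 = 203.5 × 1.43 = 291.0.
FS_overturning = M_r/M_o = 291.0/82.98 = 3.507.

3.51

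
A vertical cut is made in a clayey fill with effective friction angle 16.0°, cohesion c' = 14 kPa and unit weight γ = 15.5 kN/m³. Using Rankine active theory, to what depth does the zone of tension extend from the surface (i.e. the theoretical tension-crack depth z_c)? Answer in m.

K_a = tan²(45° − 16.0°/2) = 0.5678; √K_a = 0.7536.
The active pressure is zero where K_a γ z = 2c√K_a, so z_c = 2c/(γ√K_a) = 2×14/(15.5×0.7536) = 2.397 m.

2.40 m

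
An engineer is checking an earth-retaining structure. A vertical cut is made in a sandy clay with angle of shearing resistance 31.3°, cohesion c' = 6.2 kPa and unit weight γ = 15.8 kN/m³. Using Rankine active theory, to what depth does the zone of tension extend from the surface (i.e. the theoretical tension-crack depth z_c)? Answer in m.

K_a = tan²(45° − 31.3°/2) = 0.3162; √K_a = 0.5623.
The active pressure is zero where K_a γ z = 2c√K_a, so z_c = 2c/(γ√K_a) = 2×6.2/(15.8×0.5623) = 1.396 m.

1.40 m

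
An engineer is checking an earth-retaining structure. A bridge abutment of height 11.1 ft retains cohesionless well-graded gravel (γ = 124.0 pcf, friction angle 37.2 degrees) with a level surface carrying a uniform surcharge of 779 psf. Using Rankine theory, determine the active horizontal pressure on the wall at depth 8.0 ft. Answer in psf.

436 psf

K_a = (1 − sin φ)/(1 + sin φ) = 0.2464.
σ_v = γz + q = 124.0 × 8.0 + 779 = 1771 psf.
σ_h = K_a σ_v = 0.2464 × 1771 = 436.4 psf.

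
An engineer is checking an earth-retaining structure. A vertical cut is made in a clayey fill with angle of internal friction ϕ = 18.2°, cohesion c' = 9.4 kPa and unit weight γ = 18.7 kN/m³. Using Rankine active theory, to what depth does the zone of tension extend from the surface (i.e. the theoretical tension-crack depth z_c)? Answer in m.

1.39 m

K_a = tan²(45° − 18.2°/2) = 0.5240; √K_a = 0.7239.
The active pressure is zero where K_a γ z = 2c√K_a, so z_c = 2c/(γ√K_a) = 2×9.4/(18.7×0.7239) = 1.389 m.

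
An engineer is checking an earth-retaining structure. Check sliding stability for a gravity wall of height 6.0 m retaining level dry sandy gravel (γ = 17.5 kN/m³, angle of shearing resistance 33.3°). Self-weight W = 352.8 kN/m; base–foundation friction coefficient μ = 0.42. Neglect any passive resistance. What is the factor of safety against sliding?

K_a = tan²(45° − 33.3°/2) = 0.2911.
P_a = ½K_aγH² = 0.5×0.2911×17.5×6.0² = 91.71 kN/m, acting at H/3 = 2.000 m above the base.
FS_sliding = μW / P_a = 0.42×352.8 / 91.71 = 1.616.

1.62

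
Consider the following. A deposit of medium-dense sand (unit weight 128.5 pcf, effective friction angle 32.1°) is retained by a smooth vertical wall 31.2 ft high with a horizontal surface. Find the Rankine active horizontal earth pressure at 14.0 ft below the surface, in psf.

K_a = (1 − sin φ)/(1 + sin φ) = 0.3060.
σ_h = K_a γ z = 0.3060 × 128.5 × 14.0 = 550.5 psf.

550 psf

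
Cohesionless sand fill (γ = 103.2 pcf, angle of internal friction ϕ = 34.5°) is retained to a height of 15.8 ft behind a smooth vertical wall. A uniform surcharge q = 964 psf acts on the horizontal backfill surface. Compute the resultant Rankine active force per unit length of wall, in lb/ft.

7780 lb/ft

K_a = tan²(45° − φ/2) = 0.2768.
Soil triangle: ½ K_a γ H² = 0.5×0.2768×103.2×15.8² = 3566 lb/ft.
Surcharge rectangle: K_a q H = 0.2768×964×15.8 = 4216 lb/ft.
Total = 3566 + 4216 = 7782 lb/ft.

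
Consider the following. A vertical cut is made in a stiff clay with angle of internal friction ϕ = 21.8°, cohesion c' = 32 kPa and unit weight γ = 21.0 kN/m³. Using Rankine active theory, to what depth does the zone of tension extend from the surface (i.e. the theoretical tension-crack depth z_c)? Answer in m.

4.50 m

K_a = tan²(45° − 21.8°/2) = 0.4584; √K_a = 0.6771.
The active pressure is zero where K_a γ z = 2c√K_a, so z_c = 2c/(γ√K_a) = 2×32/(21.0×0.6771) = 4.501 m.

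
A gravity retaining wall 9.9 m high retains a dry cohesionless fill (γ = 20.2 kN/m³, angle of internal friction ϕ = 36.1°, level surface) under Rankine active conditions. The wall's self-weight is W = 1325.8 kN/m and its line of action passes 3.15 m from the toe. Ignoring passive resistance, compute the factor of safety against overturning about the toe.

4.95

K_a = tan²(45° − 36.1°/2) = 0.2585.
P_a = ½K_aγH² = 0.5×0.2585×20.2×9.9² = 255.9 kN/m, acting at H/3 = 3.300 m above the base.
Overturning moment M_o = P_a × H/3 = 255.9 × 3.300 = 844.4.
Resisting moment M_r = W × 3.15 = 1325.8 × 3.15 = 4176.
FS_overturning = M_r/M_o = 4176/844.4 = 4.946.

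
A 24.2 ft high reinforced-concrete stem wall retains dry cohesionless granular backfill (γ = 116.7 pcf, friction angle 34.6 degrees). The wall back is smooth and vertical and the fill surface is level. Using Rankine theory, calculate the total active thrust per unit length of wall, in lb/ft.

K_a = tan²(45° − φ/2) = 0.2756.
P_a = ½ K_a γ H² = 0.5 × 0.2756 × 116.7 × 24.2² = 9419 lb/ft.

9420 lb/ft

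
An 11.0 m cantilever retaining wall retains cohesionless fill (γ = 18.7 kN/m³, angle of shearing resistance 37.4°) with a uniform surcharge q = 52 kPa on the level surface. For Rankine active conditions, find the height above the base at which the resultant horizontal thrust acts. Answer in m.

K_a = 0.2443.
Triangular part P₁ = ½K_aγH² = 276.3 at H/3 = 3.667 m; rectangular part P₂ = K_a q H = 139.7 at H/2 = 5.500 m.
ȳ = (P₁·3.667 + P₂·5.500)/(P₁+P₂) = 4.282 m.

4.28 m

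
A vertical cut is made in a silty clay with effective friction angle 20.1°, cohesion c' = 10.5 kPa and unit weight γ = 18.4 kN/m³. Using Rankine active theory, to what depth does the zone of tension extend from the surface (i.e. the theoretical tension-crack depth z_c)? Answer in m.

K_a = tan²(45° − 20.1°/2) = 0.4885; √K_a = 0.6989.
The active pressure is zero where K_a γ z = 2c√K_a, so z_c = 2c/(γ√K_a) = 2×10.5/(18.4×0.6989) = 1.633 m.

1.63 m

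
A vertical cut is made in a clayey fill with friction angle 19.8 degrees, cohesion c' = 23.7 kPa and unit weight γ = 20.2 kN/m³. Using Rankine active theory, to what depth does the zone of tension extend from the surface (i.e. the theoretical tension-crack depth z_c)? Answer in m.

K_a = tan²(45° − 19.8°/2) = 0.4939; √K_a = 0.7028.
The active pressure is zero where K_a γ z = 2c√K_a, so z_c = 2c/(γ√K_a) = 2×23.7/(20.2×0.7028) = 3.339 m.

3.34 m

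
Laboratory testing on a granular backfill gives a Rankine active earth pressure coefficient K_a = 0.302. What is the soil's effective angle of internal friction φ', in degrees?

32.4°

K_a = tan²(45° − φ/2) ⇒ 45° − φ/2 = arctan(√0.302) = 28.79°.
φ = 2(45° − 28.79°) = 32.42°.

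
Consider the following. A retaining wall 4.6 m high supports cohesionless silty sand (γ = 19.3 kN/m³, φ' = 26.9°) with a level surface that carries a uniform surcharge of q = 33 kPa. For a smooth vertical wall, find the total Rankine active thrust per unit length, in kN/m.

K_a = tan²(45° − φ/2) = 0.3770.
Soil triangle: ½ K_a γ H² = 0.5×0.3770×19.3×4.6² = 76.98 kN/m.
Surcharge rectangle: K_a q H = 0.3770×33×4.6 = 57.23 kN/m.
Total = 76.98 + 57.23 = 134.2 kN/m.

134 kN/m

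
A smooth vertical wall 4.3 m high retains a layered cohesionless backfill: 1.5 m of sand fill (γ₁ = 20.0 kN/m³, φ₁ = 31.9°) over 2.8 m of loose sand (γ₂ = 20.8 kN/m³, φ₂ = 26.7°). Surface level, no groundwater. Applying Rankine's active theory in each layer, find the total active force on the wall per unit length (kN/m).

69.8 kN/m

K_a1 = tan²(45°−31.9°/2) = 0.3085; K_a2 = tan²(45°−26.7°/2) = 0.3800.
Layer 1: σ at base = K_a1 γ₁ h₁ = 9.256 kPa; P₁ = ½×9.256×1.5 = 6.942.
Layer 2: σ_v at top = γ₁h₁ = 30.00; σ_h top = K_a2×30.00 = 11.40; σ_h base = K_a2×(30.00+20.8×2.8) = 33.53.
P₂ = ½(11.40+33.53)×2.8 = 62.90. Total P_a = 6.942+62.90 = 69.84 kN/m.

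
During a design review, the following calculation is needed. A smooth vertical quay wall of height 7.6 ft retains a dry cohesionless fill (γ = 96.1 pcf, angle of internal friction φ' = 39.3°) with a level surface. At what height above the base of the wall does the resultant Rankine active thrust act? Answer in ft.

K_a = 0.2245.
The pressure distribution is triangular, so the resultant acts at H/3 above the base = 7.6/3 = 2.533 ft.

2.53 ft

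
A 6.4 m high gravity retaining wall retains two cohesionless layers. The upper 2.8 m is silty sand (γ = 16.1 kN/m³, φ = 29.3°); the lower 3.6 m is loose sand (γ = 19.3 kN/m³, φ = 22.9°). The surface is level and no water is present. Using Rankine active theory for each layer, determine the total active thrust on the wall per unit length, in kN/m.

148 kN/m

K_a1 = tan²(45°−29.3°/2) = 0.3428; K_a2 = tan²(45°−22.9°/2) = 0.4398.
Layer 1: σ at base = K_a1 γ₁ h₁ = 15.46 kPa; P₁ = ½×15.46×2.8 = 21.64.
Layer 2: σ_v at top = γ₁h₁ = 45.08; σ_h top = K_a2×45.08 = 19.82; σ_h base = K_a2×(45.08+19.3×3.6) = 50.38.
P₂ = ½(19.82+50.38)×3.6 = 126.4. Total P_a = 21.64+126.4 = 148.0 kN/m.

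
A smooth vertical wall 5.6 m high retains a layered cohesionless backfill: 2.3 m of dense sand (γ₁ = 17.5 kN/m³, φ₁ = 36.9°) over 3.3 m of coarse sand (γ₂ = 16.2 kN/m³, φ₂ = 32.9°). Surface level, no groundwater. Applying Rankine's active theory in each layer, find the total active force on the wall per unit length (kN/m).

77.0 kN/m

K_a1 = tan²(45°−36.9°/2) = 0.2497; K_a2 = tan²(45°−32.9°/2) = 0.2960.
Layer 1: σ at base = K_a1 γ₁ h₁ = 10.05 kPa; P₁ = ½×10.05×2.3 = 11.56.
Layer 2: σ_v at top = γ₁h₁ = 40.25; σ_h top = K_a2×40.25 = 11.92; σ_h base = K_a2×(40.25+16.2×3.3) = 27.74.
P₂ = ½(11.92+27.74)×3.3 = 65.43. Total P_a = 11.56+65.43 = 76.99 kN/m.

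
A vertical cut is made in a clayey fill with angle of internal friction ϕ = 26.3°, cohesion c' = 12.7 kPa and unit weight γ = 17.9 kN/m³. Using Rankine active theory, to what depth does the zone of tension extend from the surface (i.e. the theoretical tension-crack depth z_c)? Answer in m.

K_a = tan²(45° − 26.3°/2) = 0.3859; √K_a = 0.6212.
The active pressure is zero where K_a γ z = 2c√K_a, so z_c = 2c/(γ√K_a) = 2×12.7/(17.9×0.6212) = 2.284 m.

2.28 m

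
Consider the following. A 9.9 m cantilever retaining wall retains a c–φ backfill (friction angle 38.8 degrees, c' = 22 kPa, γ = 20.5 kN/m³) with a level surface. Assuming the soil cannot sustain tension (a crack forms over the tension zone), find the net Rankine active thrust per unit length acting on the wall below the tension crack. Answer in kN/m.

69.1 kN/m

K_a = 0.2296; √K_a = 0.4791.
Tension-crack depth z_c = 2c/(γ√K_a) = 2×22/(20.5×0.4791) = 4.480 m.
σ_a at base = K_a γ H − 2c√K_a = 0.2296×20.5×9.9 − 2×22×0.4791 = 25.51 kPa.
P_a = ½ × 25.51 × (H − z_c) = 0.5×25.51×5.420 = 69.13 kN/m.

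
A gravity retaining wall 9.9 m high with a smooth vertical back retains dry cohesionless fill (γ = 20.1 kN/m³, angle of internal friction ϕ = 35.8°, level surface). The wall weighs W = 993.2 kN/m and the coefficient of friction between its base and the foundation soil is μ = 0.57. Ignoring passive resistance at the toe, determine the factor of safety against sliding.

2.19

K_a = tan²(45° − 35.8°/2) = 0.2619.
P_a = ½K_aγH² = 0.5×0.2619×20.1×9.9² = 257.9 kN/m, acting at H/3 = 3.300 m above the base.
FS_sliding = μW / P_a = 0.57×993.2 / 257.9 = 2.195.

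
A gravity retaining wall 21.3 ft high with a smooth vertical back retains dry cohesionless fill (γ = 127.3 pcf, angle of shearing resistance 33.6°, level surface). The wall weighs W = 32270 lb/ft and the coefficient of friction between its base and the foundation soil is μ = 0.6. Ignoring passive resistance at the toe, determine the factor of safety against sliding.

2.33

K_a = tan²(45° − 33.6°/2) = 0.2875.
P_a = ½K_aγH² = 0.5×0.2875×127.3×21.3² = 8302 lb/ft, acting at H/3 = 7.100 ft above the base.
FS_sliding = μW / P_a = 0.6×32270 / 8302 = 2.332.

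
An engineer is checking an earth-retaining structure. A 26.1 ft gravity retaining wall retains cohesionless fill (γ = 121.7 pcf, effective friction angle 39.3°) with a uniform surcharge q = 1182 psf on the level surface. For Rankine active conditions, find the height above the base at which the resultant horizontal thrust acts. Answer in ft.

10.6 ft

K_a = 0.2245.
Triangular part P₁ = ½K_aγH² = 9304 at H/3 = 8.700 ft; rectangular part P₂ = K_a q H = 6924 at H/2 = 13.05 ft.
ȳ = (P₁·8.700 + P₂·13.05)/(P₁+P₂) = 10.56 ft.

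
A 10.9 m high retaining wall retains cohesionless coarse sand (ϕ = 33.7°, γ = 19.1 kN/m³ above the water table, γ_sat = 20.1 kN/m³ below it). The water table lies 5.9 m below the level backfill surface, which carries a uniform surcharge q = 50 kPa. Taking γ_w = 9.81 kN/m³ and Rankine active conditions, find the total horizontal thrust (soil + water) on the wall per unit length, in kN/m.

572 kN/m

K_a = tan²(45° − φ/2) = 0.2863.
γ' = 20.1 − 9.81 = 10.29 kN/m³. h₂ = H − d_w = 5.0 m.
σ'_h: at surface K_a·q = 14.32; at WT K_a(q+γd_w) = 46.58; at base K_a(q+γd_w+γ'h₂) = 61.31 kPa.
P₁ = ½(14.32+46.58)×5.9 = 179.6; P₂ = ½(46.58+61.31)×5.0 = 269.7; P_w = ½γ_w h₂² = 122.6.
Total = 179.6+269.7+122.6 = 572.0 kN/m.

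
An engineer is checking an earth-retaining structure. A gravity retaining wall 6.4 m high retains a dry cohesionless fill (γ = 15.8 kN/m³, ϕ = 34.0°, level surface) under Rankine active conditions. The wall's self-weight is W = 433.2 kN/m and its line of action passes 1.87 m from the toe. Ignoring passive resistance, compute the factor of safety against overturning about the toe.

4.15

K_a = tan²(45° − 34.0°/2) = 0.2827.
P_a = ½K_aγH² = 0.5×0.2827×15.8×6.4² = 91.48 kN/m, acting at H/3 = 2.133 m above the base.
Overturning moment M_o = P_a × H/3 = 91.48 × 2.133 = 195.2.
Resisting moment M_r = W × 1.87 = 433.2 × 1.87 = 810.1.
FS_overturning = M_r/M_o = 810.1/195.2 = 4.151.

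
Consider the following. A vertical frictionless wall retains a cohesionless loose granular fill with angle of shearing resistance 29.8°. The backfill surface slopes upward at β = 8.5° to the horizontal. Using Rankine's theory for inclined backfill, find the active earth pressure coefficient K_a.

K_a = cos β · (cos β − √(cos²β − cos²φ)) / (cos β + √(cos²β − cos²φ)).
cos β = 0.9890, cos φ = 0.8678, √(cos²β − cos²φ) = 0.4745.
K_a = 0.9890 × (0.9890 − 0.4745)/(0.9890 + 0.4745) = 0.3477.

0.348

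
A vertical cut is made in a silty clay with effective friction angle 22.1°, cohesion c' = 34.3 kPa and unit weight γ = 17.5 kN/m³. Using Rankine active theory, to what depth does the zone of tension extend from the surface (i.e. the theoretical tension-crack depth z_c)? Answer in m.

5.82 m

K_a = tan²(45° − 22.1°/2) = 0.4533; √K_a = 0.6732.
The active pressure is zero where K_a γ z = 2c√K_a, so z_c = 2c/(γ√K_a) = 2×34.3/(17.5×0.6732) = 5.823 m.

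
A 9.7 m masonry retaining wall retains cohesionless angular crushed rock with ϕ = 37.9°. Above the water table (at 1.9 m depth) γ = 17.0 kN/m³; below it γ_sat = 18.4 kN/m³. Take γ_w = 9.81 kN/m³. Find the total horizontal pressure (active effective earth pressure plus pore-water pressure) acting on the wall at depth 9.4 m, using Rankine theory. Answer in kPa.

K_a = (1 − sin φ)/(1 + sin φ) = 0.2389.
γ' = 18.4 − 9.81 = 8.590 kN/m³.
Effective vertical stress at 9.4 m: σ'_v = 17.0×1.9 + 8.590×7.50 = 96.72 kPa.
σ'_h = K_a σ'_v = 0.2389 × 96.72 = 23.11 kPa; u = γ_w × 7.50 = 73.58 kPa.
Total σ_h = 23.11 + 73.58 = 96.69 kPa.

96.7 kPa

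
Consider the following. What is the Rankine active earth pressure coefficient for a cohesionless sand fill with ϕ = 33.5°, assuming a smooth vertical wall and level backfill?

K_a = tan²(45° − φ/2) = tan²(28.25°) = 0.2887.

0.289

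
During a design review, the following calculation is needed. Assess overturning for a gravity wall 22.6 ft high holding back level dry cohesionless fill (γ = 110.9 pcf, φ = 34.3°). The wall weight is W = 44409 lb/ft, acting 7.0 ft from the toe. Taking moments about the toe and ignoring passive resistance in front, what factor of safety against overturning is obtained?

5.22

K_a = tan²(45° − 34.3°/2) = 0.2792.
P_a = ½K_aγH² = 0.5×0.2792×110.9×22.6² = 7906 lb/ft, acting at H/3 = 7.533 ft above the base.
Overturning moment M_o = P_a × H/3 = 7906 × 7.533 = 59560.
Resisting moment M_r = W × 7.0 = 44409 × 7.0 = 310900.
FS_overturning = M_r/M_o = 310900/59560 = 5.219.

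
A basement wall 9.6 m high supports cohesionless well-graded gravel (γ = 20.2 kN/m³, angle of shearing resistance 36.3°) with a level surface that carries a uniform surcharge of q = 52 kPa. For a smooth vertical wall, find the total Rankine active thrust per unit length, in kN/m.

K_a = tan²(45° − φ/2) = 0.2563.
Soil triangle: ½ K_a γ H² = 0.5×0.2563×20.2×9.6² = 238.5 kN/m.
Surcharge rectangle: K_a q H = 0.2563×52×9.6 = 127.9 kN/m.
Total = 238.5 + 127.9 = 366.5 kN/m.

366 kN/m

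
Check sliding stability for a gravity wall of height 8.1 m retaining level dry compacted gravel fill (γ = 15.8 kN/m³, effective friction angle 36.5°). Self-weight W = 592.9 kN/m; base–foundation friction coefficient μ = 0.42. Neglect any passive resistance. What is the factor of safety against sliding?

1.89

K_a = tan²(45° − 36.5°/2) = 0.2541.
P_a = ½K_aγH² = 0.5×0.2541×15.8×8.1² = 131.7 kN/m, acting at H/3 = 2.700 m above the base.
FS_sliding = μW / P_a = 0.42×592.9 / 131.7 = 1.891.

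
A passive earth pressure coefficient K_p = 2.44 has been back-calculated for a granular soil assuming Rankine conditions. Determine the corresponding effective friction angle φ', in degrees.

24.7°

K_p = (1+sin φ)/(1−sin φ) ⇒ sin φ = (K_p − 1)/(K_p + 1) = 0.4186.
φ = arcsin(0.4186) = 24.75°.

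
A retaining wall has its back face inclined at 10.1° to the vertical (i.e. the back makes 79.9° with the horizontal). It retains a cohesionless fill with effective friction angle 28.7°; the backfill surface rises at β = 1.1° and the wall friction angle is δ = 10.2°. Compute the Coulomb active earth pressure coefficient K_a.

0.406

K_a = sin²(α+φ) / [sin²α · sin(α−δ) · (1 + √{sin(φ+δ)sin(φ−β) / (sin(α−δ)sin(α+β))})²].
With α = 79.9°, φ = 28.7°, δ = 10.2°, β = 1.1°: K_a = 0.4058.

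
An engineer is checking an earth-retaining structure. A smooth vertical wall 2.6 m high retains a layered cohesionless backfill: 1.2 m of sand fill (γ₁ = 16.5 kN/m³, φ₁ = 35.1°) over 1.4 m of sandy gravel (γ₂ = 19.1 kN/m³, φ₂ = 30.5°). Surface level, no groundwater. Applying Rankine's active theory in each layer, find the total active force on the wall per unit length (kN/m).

K_a1 = tan²(45°−35.1°/2) = 0.2698; K_a2 = tan²(45°−30.5°/2) = 0.3267.
Layer 1: σ at base = K_a1 γ₁ h₁ = 5.343 kPa; P₁ = ½×5.343×1.2 = 3.206.
Layer 2: σ_v at top = γ₁h₁ = 19.80; σ_h top = K_a2×19.80 = 6.468; σ_h base = K_a2×(19.80+19.1×1.4) = 15.20.
P₂ = ½(6.468+15.20)×1.4 = 15.17. Total P_a = 3.206+15.17 = 18.38 kN/m.

18.4 kN/m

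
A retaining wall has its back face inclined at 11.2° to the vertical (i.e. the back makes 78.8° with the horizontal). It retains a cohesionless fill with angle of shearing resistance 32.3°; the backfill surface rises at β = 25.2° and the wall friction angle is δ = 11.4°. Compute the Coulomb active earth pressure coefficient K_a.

K_a = sin²(α+φ) / [sin²α · sin(α−δ) · (1 + √{sin(φ+δ)sin(φ−β) / (sin(α−δ)sin(α+β))})²].
With α = 78.8°, φ = 32.3°, δ = 11.4°, β = 25.2°: K_a = 0.5720.

0.572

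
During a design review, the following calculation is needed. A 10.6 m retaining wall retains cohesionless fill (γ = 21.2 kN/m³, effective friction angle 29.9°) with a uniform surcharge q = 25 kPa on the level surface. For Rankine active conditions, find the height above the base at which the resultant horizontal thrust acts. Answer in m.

K_a = 0.3347.
Triangular part P₁ = ½K_aγH² = 398.6 at H/3 = 3.533 m; rectangular part P₂ = K_a q H = 88.69 at H/2 = 5.300 m.
ȳ = (P₁·3.533 + P₂·5.300)/(P₁+P₂) = 3.855 m.

3.85 m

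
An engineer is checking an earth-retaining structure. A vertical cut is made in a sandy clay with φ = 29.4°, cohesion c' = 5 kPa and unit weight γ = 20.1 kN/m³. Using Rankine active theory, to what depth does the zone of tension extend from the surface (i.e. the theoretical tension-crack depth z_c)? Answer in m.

0.851 m

K_a = tan²(45° − 29.4°/2) = 0.3415; √K_a = 0.5844.
The active pressure is zero where K_a γ z = 2c√K_a, so z_c = 2c/(γ√K_a) = 2×5/(20.1×0.5844) = 0.8514 m.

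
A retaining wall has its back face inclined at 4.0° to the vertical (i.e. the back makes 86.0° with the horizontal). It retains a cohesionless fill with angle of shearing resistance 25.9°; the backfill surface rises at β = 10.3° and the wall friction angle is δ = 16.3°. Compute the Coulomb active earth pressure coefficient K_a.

0.445

K_a = sin²(α+φ) / [sin²α · sin(α−δ) · (1 + √{sin(φ+δ)sin(φ−β) / (sin(α−δ)sin(α+β))})²].
With α = 86.0°, φ = 25.9°, δ = 16.3°, β = 10.3°: K_a = 0.4447.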